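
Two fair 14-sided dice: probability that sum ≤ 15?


Total outcomes = 14×14 = 196
Favorable (sum ≤ 15): 105
P = 105/196 = 0.5357

P = 0.5357


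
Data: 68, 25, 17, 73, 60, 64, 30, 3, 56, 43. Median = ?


Sorted: 3, 17, 25, 30, 43, 56, 60, 64, 68, 73
n = 10 (even)
Middle values: 43 and 56
Median = (43+56)/2 = 49.5000

Median = 49.5000


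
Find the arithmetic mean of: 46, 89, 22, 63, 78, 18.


Sum = 46 + 89 + 22 + 63 + 78 + 18 = 316
n = 6
Mean = 316/6 = 52.6667

Mean = 52.6667


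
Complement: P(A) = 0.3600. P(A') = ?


P(not A) = 1 - 0.3600 = 0.6400

P(not A) = 0.6400


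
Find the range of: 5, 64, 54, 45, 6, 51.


Max = 64, Min = 5
Range = 64 - 5 = 59

Range = 59


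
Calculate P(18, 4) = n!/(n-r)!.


P(18,4) = 18!/14!
= 6402373705728000/87178291200
= 73440

P(18,4) = 73440


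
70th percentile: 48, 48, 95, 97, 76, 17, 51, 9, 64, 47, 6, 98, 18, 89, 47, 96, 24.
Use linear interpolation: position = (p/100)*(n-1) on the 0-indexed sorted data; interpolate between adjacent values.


Sorted: 6, 9, 17, 18, 24, 47, 47, 48, 48, 51, 64, 76, 89, 95, 96, 97, 98
n = 17
Index = 70/100 * 16 = 11.2000
Lower = data[11] = 76, Upper = data[12] = 89
P70 = 76 + 0.2000*(13) = 78.6000

P70 = 78.6000


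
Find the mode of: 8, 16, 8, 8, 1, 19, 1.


Frequencies: 1:2, 8:3, 16:1, 19:1
Max frequency = 3
Mode = 8

Mode = 8


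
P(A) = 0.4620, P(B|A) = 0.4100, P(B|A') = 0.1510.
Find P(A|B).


P(B) = P(B|A)*P(A) + P(B|A')*P(A')
= 0.4100*0.4620 + 0.1510*0.5380
= 0.189420 + 0.081238 = 0.270658
P(A|B) = 0.189420/0.270658 = 0.6998

P(A|B) = 0.6998


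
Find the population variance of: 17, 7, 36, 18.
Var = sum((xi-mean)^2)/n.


Mean = 19.5000
Squared deviations: 6.2500, 156.2500, 272.2500, 2.2500
Sum = 437.0000
Variance = 437.0000/4 = 109.2500

Variance = 109.2500


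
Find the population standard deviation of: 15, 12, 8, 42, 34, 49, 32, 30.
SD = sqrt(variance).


Mean = 27.7500
Variance = 189.6875
SD = sqrt(189.6875) = 13.7727

SD = 13.7727


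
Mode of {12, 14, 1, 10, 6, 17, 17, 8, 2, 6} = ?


Frequencies: 1:1, 2:1, 6:2, 8:1, 10:1, 12:1, 14:1, 17:2
Max frequency = 2
Mode = 6, 17

Mode = 6, 17


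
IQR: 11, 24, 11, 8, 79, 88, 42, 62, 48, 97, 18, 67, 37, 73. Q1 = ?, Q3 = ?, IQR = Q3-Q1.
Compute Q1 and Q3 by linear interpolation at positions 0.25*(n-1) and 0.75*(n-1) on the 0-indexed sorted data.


Sorted: 8, 11, 11, 18, 24, 37, 42, 48, 62, 67, 73, 79, 88, 97
Q1 (25th %ile) = 19.5000
Q3 (75th %ile) = 71.5000
IQR = 71.5000 - 19.5000 = 52.0000

IQR = 52.0000


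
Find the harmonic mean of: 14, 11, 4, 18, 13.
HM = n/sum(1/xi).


Sum of reciprocals = 1/14 + 1/11 + 1/4 + 1/18 + 1/13 = 0.544816
HM = 5/0.544816 = 9.1774

HM = 9.1774


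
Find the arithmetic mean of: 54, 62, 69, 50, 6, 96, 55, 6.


Sum = 54 + 62 + 69 + 50 + 6 + 96 + 55 + 6 = 398
n = 8
Mean = 398/8 = 49.7500

Mean = 49.7500


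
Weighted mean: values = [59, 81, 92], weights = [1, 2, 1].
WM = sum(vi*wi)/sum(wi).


Numerator = 59*1 + 81*2 + 92*1 = 313
Denominator = 1 + 2 + 1 = 4
WM = 313/4 = 78.2500

WM = 78.2500


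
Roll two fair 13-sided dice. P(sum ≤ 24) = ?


Total outcomes = 13×13 = 169
Favorable (sum ≤ 24): 166
P = 166/169 = 0.9822

P = 0.9822


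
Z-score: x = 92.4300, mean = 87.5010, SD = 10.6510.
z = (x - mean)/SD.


z = (92.4300 - 87.5010)/10.6510
= 4.9290/10.6510
= 0.4628

z = 0.4628


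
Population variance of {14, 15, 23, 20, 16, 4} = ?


Mean = 15.3333
Squared deviations: 1.7778, 0.1111, 58.7778, 21.7778, 0.4444, 128.4444
Sum = 211.3333
Variance = 211.3333/6 = 35.2222

Variance = 35.2222


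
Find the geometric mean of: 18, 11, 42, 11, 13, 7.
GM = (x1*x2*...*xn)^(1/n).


Product = 18 × 11 × 42 × 11 × 13 × 7 = 8324316
GM = 8324316^(1/6) = 14.2361

GM = 14.2361


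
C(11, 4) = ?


C(11,4) = 11!/(4! × 7!)
= 39916800/(24 × 5040)
= 330

C(11,4) = 330


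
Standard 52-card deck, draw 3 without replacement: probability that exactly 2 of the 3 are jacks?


Hypergeometric: P(X=2) = C(4,2)·C(48,1) / C(52,3)
= 6 × 48 / 22100
= 288/22100 = 0.0130

P = 0.0130


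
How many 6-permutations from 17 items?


P(17,6) = 17!/11!
= 355687428096000/39916800
= 8910720

P(17,6) = 8910720


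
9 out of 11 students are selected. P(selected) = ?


P = 9/11 = 0.8182

P = 0.8182


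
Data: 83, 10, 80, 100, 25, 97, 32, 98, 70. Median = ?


Sorted: 10, 25, 32, 70, 80, 83, 97, 98, 100
n = 9 (odd)
Middle value = 80

Median = 80


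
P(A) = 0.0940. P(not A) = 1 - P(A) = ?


P(not A) = 1 - 0.0940 = 0.9060

P(not A) = 0.9060


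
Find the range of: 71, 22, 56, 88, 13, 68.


Max = 88, Min = 13
Range = 88 - 13 = 75

Range = 75


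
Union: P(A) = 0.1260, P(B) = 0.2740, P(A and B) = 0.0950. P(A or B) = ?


P(A∪B) = 0.1260 + 0.2740 - 0.0950
= 0.4000 - 0.0950
= 0.3050

P(A∪B) = 0.3050


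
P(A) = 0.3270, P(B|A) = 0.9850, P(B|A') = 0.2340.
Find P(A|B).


P(B) = P(B|A)*P(A) + P(B|A')*P(A')
= 0.9850*0.3270 + 0.2340*0.6730
= 0.322095 + 0.157482 = 0.479577
P(A|B) = 0.322095/0.479577 = 0.6716

P(A|B) = 0.6716


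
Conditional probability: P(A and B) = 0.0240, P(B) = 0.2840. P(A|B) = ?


P(A|B) = 0.0240/0.2840 = 0.0845

P(A|B) = 0.0845


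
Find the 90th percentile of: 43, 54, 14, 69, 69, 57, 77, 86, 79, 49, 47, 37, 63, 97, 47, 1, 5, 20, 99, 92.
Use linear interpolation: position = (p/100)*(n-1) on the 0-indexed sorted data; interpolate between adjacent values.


Sorted: 1, 5, 14, 20, 37, 43, 47, 47, 49, 54, 57, 63, 69, 69, 77, 79, 86, 92, 97, 99
n = 20
Index = 90/100 * 19 = 17.1000
Lower = data[17] = 92, Upper = data[18] = 97
P90 = 92 + 0.1000*(5) = 92.5000

P90 = 92.5000


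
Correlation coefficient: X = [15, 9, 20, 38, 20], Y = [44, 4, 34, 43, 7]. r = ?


Mean X = 20.4000, Mean Y = 26.4000
SD X = 9.687105, SD Y = 17.442477
Cov = 91.440000
r = 91.440000/(9.687105*17.442477) = 0.5412

r = 0.5412


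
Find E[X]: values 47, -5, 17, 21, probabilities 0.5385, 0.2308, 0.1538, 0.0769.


E[X] = 47*0.5385 - 5*0.2308 + 17*0.1538 + 21*0.0769
= 25.3095 - 1.1540 + 2.6146 + 1.6149
= 28.3850

E[X] = 28.3850


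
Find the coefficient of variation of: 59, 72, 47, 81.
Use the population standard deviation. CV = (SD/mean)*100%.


Mean = 64.7500
SD = 12.8914
CV = (12.8914/64.7500)*100 = 19.9095%

CV = 19.9095%


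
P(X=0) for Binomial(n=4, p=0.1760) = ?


C(4,0) = 1
p^0 = 1.000000
(1-p)^4 = 0.461008
P = 1 * 1.000000 * 0.461008 = 0.4610

P(X=0) = 0.4610


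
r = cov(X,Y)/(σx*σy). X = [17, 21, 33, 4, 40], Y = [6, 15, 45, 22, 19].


Mean X = 23.0000, Mean Y = 21.4000
SD X = 12.569805, SD Y = 12.970736
Cov = 57.800000
r = 57.800000/(12.569805*12.970736) = 0.3545

r = 0.3545


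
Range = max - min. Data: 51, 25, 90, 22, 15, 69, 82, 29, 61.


Max = 90, Min = 15
Range = 90 - 15 = 75

Range = 75


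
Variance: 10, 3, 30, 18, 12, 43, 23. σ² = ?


Mean = 19.8571
Squared deviations: 97.1633, 284.1633, 102.8776, 3.4490, 61.7347, 535.5918, 9.8776
Sum = 1094.8571
Variance = 1094.8571/7 = 156.4082

Variance = 156.4082


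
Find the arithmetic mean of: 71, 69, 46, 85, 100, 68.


Sum = 71 + 69 + 46 + 85 + 100 + 68 = 439
n = 6
Mean = 439/6 = 73.1667

Mean = 73.1667


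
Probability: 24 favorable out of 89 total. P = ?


P = 24/89 = 0.2697

P = 0.2697


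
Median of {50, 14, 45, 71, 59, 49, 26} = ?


Sorted: 14, 26, 45, 49, 50, 59, 71
n = 7 (odd)
Middle value = 49

Median = 49


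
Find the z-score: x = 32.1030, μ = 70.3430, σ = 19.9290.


z = (32.1030 - 70.3430)/19.9290
= -38.2400/19.9290
= -1.9188

z = -1.9188


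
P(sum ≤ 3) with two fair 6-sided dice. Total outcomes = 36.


Total outcomes = 6×6 = 36
Favorable (sum ≤ 3): 3
P = 3/36 = 0.0833

P = 0.0833


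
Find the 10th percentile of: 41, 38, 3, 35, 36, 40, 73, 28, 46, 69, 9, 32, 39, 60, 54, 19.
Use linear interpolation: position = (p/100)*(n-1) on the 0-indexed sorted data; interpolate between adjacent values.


Sorted: 3, 9, 19, 28, 32, 35, 36, 38, 39, 40, 41, 46, 54, 60, 69, 73
n = 16
Index = 10/100 * 15 = 1.5000
Lower = data[1] = 9, Upper = data[2] = 19
P10 = 9 + 0.5000*(10) = 14.0000

P10 = 14.0000


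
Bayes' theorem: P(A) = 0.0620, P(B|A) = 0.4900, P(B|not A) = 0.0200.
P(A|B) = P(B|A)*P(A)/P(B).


P(B) = P(B|A)*P(A) + P(B|A')*P(A')
= 0.4900*0.0620 + 0.0200*0.9380
= 0.030380 + 0.018760 = 0.049140
P(A|B) = 0.030380/0.049140 = 0.6182

P(A|B) = 0.6182


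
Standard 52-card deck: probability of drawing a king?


4 kings in 52 cards
P = 4/52 = 0.0769

P = 0.0769


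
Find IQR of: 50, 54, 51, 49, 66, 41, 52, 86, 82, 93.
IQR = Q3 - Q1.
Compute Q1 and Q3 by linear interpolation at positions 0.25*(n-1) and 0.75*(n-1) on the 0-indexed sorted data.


Sorted: 41, 49, 50, 51, 52, 54, 66, 82, 86, 93
Q1 (25th %ile) = 50.2500
Q3 (75th %ile) = 78.0000
IQR = 78.0000 - 50.2500 = 27.7500

IQR = 27.7500


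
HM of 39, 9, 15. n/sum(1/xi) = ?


Sum of reciprocals = 1/39 + 1/9 + 1/15 = 0.203419
HM = 3/0.203419 = 14.7479

HM = 14.7479


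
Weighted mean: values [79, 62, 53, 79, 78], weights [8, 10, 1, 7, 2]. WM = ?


Numerator = 79*8 + 62*10 + 53*1 + 79*7 + 78*2 = 2014
Denominator = 8 + 10 + 1 + 7 + 2 = 28
WM = 2014/28 = 71.9286

WM = 71.9286


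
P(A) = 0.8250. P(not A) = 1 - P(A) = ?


P(not A) = 1 - 0.8250 = 0.1750

P(not A) = 0.1750


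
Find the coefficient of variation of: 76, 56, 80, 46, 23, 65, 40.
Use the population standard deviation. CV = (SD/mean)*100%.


Mean = 55.1429
SD = 18.8863
CV = (18.8863/55.1429)*100 = 34.2498%

CV = 34.2498%


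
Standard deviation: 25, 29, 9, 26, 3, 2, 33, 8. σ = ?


Mean = 16.8750
Variance = 138.8594
SD = sqrt(138.8594) = 11.7839

SD = 11.7839


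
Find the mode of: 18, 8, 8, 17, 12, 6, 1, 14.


Frequencies: 1:1, 6:1, 8:2, 12:1, 14:1, 17:1, 18:1
Max frequency = 2
Mode = 8

Mode = 8


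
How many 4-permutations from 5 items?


P(5,4) = 5!/1!
= 120/1
= 120

P(5,4) = 120


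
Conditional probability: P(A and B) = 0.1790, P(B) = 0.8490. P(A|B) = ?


P(A|B) = 0.1790/0.8490 = 0.2108

P(A|B) = 0.2108


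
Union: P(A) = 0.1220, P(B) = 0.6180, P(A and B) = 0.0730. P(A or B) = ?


P(A∪B) = 0.1220 + 0.6180 - 0.0730
= 0.7400 - 0.0730
= 0.6670

P(A∪B) = 0.6670


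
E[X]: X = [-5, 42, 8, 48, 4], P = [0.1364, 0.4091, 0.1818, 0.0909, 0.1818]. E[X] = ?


E[X] = -5*0.1364 + 42*0.4091 + 8*0.1818 + 48*0.0909 + 4*0.1818
= -0.6820 + 17.1822 + 1.4544 + 4.3632 + 0.7272
= 23.0450

E[X] = 23.0450


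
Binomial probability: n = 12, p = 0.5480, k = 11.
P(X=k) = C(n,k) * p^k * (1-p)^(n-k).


C(12,11) = 12
p^11 = 0.001338
(1-p)^1 = 0.452000
P = 12 * 0.001338 * 0.452000 = 0.0073

P(X=11) = 0.0073


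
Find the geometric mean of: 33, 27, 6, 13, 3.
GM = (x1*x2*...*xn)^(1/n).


Product = 33 × 27 × 6 × 13 × 3 = 208494
GM = 208494^(1/5) = 11.5829

GM = 11.5829


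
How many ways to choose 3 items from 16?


C(16,3) = 16!/(3! × 13!)
= 20922789888000/(6 × 6227020800)
= 560

C(16,3) = 560


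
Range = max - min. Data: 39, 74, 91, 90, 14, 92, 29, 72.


Max = 92, Min = 14
Range = 92 - 14 = 78

Range = 78


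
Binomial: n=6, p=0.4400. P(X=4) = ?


C(6,4) = 15
p^4 = 0.037481
(1-p)^2 = 0.313600
P = 15 * 0.037481 * 0.313600 = 0.1763

P(X=4) = 0.1763


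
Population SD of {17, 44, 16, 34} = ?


Mean = 27.7500
Variance = 139.1875
SD = sqrt(139.1875) = 11.7978

SD = 11.7978


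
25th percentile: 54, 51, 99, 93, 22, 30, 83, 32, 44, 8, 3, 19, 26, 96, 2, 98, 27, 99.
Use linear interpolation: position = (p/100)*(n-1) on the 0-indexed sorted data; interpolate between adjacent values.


Sorted: 2, 3, 8, 19, 22, 26, 27, 30, 32, 44, 51, 54, 83, 93, 96, 98, 99, 99
n = 18
Index = 25/100 * 17 = 4.2500
Lower = data[4] = 22, Upper = data[5] = 26
P25 = 22 + 0.2500*(4) = 23.0000

P25 = 23.0000


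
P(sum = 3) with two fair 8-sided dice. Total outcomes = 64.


Total outcomes = 8×8 = 64
Favorable (sum = 3): 2
P = 2/64 = 0.0312

P = 0.0312


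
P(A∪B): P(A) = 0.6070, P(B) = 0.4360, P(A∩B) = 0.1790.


P(A∪B) = 0.6070 + 0.4360 - 0.1790
= 1.0430 - 0.1790
= 0.8640

P(A∪B) = 0.8640


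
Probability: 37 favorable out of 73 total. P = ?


P = 37/73 = 0.5068

P = 0.5068


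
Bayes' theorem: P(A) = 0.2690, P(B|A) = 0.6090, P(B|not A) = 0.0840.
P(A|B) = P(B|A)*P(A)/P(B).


P(B) = P(B|A)*P(A) + P(B|A')*P(A')
= 0.6090*0.2690 + 0.0840*0.7310
= 0.163821 + 0.061404 = 0.225225
P(A|B) = 0.163821/0.225225 = 0.7274

P(A|B) = 0.7274


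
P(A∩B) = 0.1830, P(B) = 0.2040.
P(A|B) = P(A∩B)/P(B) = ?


P(A|B) = 0.1830/0.2040 = 0.8971

P(A|B) = 0.8971


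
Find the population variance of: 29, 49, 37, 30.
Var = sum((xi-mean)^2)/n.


Mean = 36.2500
Squared deviations: 52.5625, 162.5625, 0.5625, 39.0625
Sum = 254.7500
Variance = 254.7500/4 = 63.6875

Variance = 63.6875


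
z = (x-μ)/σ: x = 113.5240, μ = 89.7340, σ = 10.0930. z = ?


z = (113.5240 - 89.7340)/10.0930
= 23.7900/10.0930
= 2.3571

z = 2.3571


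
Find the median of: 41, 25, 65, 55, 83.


Sorted: 25, 41, 55, 65, 83
n = 5 (odd)
Middle value = 55

Median = 55


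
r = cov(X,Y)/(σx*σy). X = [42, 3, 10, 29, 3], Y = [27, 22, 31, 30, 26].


Mean X = 17.4000, Mean Y = 27.2000
SD X = 15.551206, SD Y = 3.187475
Cov = 18.320000
r = 18.320000/(15.551206*3.187475) = 0.3696

r = 0.3696


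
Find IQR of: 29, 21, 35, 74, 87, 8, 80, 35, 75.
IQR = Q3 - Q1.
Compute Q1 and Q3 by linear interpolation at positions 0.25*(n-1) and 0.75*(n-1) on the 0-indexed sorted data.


Sorted: 8, 21, 29, 35, 35, 74, 75, 80, 87
Q1 (25th %ile) = 29.0000
Q3 (75th %ile) = 75.0000
IQR = 75.0000 - 29.0000 = 46.0000

IQR = 46.0000


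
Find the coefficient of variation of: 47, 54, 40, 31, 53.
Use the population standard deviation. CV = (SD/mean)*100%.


Mean = 45.0000
SD = 8.6023
CV = (8.6023/45.0000)*100 = 19.1163%

CV = 19.1163%


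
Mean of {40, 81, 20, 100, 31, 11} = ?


Sum = 40 + 81 + 20 + 100 + 31 + 11 = 283
n = 6
Mean = 283/6 = 47.1667

Mean = 47.1667


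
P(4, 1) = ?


P(4,1) = 4!/3!
= 24/6
= 4

P(4,1) = 4


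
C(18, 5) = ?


C(18,5) = 18!/(5! × 13!)
= 6402373705728000/(120 × 6227020800)
= 8568

C(18,5) = 8568


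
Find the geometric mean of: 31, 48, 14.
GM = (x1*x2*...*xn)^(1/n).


Product = 31 × 48 × 14 = 20832
GM = 20832^(1/3) = 27.5155

GM = 27.5155


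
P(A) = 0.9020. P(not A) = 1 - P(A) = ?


P(not A) = 1 - 0.9020 = 0.0980

P(not A) = 0.0980


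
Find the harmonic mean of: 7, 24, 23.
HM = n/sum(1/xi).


Sum of reciprocals = 1/7 + 1/24 + 1/23 = 0.228002
HM = 3/0.228002 = 13.1578

HM = 13.1578


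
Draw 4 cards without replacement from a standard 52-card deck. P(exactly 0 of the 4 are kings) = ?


Hypergeometric: P(X=0) = C(4,0)·C(48,4) / C(52,4)
= 1 × 194580 / 270725
= 194580/270725 = 0.7187

P = 0.7187


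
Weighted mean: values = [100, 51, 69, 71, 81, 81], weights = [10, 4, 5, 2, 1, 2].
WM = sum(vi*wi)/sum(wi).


Numerator = 100*10 + 51*4 + 69*5 + 71*2 + 81*1 + 81*2 = 1934
Denominator = 10 + 4 + 5 + 2 + 1 + 2 = 24
WM = 1934/24 = 80.5833

WM = 80.5833


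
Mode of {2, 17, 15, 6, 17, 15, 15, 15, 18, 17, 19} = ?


Frequencies: 2:1, 6:1, 15:4, 17:3, 18:1, 19:1
Max frequency = 4
Mode = 15

Mode = 15


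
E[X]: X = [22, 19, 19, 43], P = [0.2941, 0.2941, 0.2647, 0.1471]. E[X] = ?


E[X] = 22*0.2941 + 19*0.2941 + 19*0.2647 + 43*0.1471
= 6.4702 + 5.5879 + 5.0293 + 6.3253
= 23.4127

E[X] = 23.4127


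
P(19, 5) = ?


P(19,5) = 19!/14!
= 121645100408832000/87178291200
= 1395360

P(19,5) = 1395360


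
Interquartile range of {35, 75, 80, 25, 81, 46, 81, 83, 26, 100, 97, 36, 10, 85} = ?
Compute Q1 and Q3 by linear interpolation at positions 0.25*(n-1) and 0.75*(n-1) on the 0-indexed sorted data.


Sorted: 10, 25, 26, 35, 36, 46, 75, 80, 81, 81, 83, 85, 97, 100
Q1 (25th %ile) = 35.2500
Q3 (75th %ile) = 82.5000
IQR = 82.5000 - 35.2500 = 47.2500

IQR = 47.2500


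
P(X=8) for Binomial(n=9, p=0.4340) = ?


C(9,8) = 9
p^8 = 0.001259
(1-p)^1 = 0.566000
P = 9 * 0.001259 * 0.566000 = 0.0064

P(X=8) = 0.0064


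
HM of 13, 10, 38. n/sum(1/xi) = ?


Sum of reciprocals = 1/13 + 1/10 + 1/38 = 0.203239
HM = 3/0.203239 = 14.7610

HM = 14.7610


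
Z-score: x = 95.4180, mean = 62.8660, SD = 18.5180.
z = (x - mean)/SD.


z = (95.4180 - 62.8660)/18.5180
= 32.5520/18.5180
= 1.7579

z = 1.7579


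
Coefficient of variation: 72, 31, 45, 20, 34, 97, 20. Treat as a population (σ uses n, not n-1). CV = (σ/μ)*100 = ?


Mean = 45.5714
SD = 26.7200
CV = (26.7200/45.5714)*100 = 58.6333%

CV = 58.6333%


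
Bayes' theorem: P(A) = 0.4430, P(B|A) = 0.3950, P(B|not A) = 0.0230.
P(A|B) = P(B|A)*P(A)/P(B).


P(B) = P(B|A)*P(A) + P(B|A')*P(A')
= 0.3950*0.4430 + 0.0230*0.5570
= 0.174985 + 0.012811 = 0.187796
P(A|B) = 0.174985/0.187796 = 0.9318

P(A|B) = 0.9318


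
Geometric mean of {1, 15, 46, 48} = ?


Product = 1 × 15 × 46 × 48 = 33120
GM = 33120^(1/4) = 13.4903

GM = 13.4903


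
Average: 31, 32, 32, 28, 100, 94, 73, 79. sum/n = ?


Sum = 31 + 32 + 32 + 28 + 100 + 94 + 73 + 79 = 469
n = 8
Mean = 469/8 = 58.6250

Mean = 58.6250


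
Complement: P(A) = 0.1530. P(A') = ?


P(not A) = 1 - 0.1530 = 0.8470

P(not A) = 0.8470


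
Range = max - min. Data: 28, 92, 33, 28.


Max = 92, Min = 28
Range = 92 - 28 = 64

Range = 64


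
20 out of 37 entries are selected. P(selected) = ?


P = 20/37 = 0.5405

P = 0.5405


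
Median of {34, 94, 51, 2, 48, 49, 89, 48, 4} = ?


Sorted: 2, 4, 34, 48, 48, 49, 51, 89, 94
n = 9 (odd)
Middle value = 48

Median = 48


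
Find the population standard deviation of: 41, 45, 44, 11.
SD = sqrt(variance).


Mean = 35.2500
Variance = 198.1875
SD = sqrt(198.1875) = 14.0779

SD = 14.0779


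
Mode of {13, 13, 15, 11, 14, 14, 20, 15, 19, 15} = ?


Frequencies: 11:1, 13:2, 14:2, 15:3, 19:1, 20:1
Max frequency = 3
Mode = 15

Mode = 15


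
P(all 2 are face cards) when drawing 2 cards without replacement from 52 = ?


P(all face cards) = (12/52) × (11/51)
= 0.0498

P = 0.0498


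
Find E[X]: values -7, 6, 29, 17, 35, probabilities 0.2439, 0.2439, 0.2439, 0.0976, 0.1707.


E[X] = -7*0.2439 + 6*0.2439 + 29*0.2439 + 17*0.0976 + 35*0.1707
= -1.7073 + 1.4634 + 7.0731 + 1.6592 + 5.9745
= 14.4629

E[X] = 14.4629


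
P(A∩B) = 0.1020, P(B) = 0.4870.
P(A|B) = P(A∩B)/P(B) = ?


P(A|B) = 0.1020/0.4870 = 0.2094

P(A|B) = 0.2094


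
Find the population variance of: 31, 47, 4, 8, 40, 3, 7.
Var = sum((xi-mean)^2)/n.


Mean = 20.0000
Squared deviations: 121.0000, 729.0000, 256.0000, 144.0000, 400.0000, 289.0000, 169.0000
Sum = 2108.0000
Variance = 2108.0000/7 = 301.1429

Variance = 301.1429


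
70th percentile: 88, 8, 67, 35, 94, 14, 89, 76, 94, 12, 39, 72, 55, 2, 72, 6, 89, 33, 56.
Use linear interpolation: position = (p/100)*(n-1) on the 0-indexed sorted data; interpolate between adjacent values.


Sorted: 2, 6, 8, 12, 14, 33, 35, 39, 55, 56, 67, 72, 72, 76, 88, 89, 89, 94, 94
n = 19
Index = 70/100 * 18 = 12.6000
Lower = data[12] = 72, Upper = data[13] = 76
P70 = 72 + 0.6000*(4) = 74.4000

P70 = 74.4000


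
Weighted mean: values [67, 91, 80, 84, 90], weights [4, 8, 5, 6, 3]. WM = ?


Numerator = 67*4 + 91*8 + 80*5 + 84*6 + 90*3 = 2170
Denominator = 4 + 8 + 5 + 6 + 3 = 26
WM = 2170/26 = 83.4615

WM = 83.4615


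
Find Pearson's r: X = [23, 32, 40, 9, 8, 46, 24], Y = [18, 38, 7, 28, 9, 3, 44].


Mean X = 26.0000, Mean Y = 21.0000
SD X = 13.405756, SD Y = 14.832397
Cov = -56.285714
r = -56.285714/(13.405756*14.832397) = -0.2831

r = -0.2831


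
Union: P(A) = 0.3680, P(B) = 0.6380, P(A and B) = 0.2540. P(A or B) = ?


P(A∪B) = 0.3680 + 0.6380 - 0.2540
= 1.0060 - 0.2540
= 0.7520

P(A∪B) = 0.7520


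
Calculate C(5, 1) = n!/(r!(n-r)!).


C(5,1) = 5!/(1! × 4!)
= 120/(1 × 24)
= 5

C(5,1) = 5


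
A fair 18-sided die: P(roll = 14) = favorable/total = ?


Favorable outcomes (roll = 14): 1
Total outcomes = 18
P = 1/18 = 0.0556

P = 0.0556


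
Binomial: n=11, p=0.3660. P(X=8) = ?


C(11,8) = 165
p^8 = 0.000322
(1-p)^3 = 0.254840
P = 165 * 0.000322 * 0.254840 = 0.0135

P(X=8) = 0.0135


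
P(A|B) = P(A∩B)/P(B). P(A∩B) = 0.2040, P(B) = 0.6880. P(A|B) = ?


P(A|B) = 0.2040/0.6880 = 0.2965

P(A|B) = 0.2965


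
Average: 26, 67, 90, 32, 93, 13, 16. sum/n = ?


Sum = 26 + 67 + 90 + 32 + 93 + 13 + 16 = 337
n = 7
Mean = 337/7 = 48.1429

Mean = 48.1429


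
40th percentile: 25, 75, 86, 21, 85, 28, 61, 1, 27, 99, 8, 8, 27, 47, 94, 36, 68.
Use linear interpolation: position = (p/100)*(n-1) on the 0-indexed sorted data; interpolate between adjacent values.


Sorted: 1, 8, 8, 21, 25, 27, 27, 28, 36, 47, 61, 68, 75, 85, 86, 94, 99
n = 17
Index = 40/100 * 16 = 6.4000
Lower = data[6] = 27, Upper = data[7] = 28
P40 = 27 + 0.4000*(1) = 27.4000

P40 = 27.4000


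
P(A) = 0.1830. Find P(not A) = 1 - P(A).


P(not A) = 1 - 0.1830 = 0.8170

P(not A) = 0.8170


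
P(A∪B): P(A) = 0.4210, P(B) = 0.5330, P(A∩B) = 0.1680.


P(A∪B) = 0.4210 + 0.5330 - 0.1680
= 0.9540 - 0.1680
= 0.7860

P(A∪B) = 0.7860


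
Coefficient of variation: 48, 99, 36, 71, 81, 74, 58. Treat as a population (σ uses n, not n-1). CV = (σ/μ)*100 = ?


Mean = 66.7143
SD = 19.5938
CV = (19.5938/66.7143)*100 = 29.3698%

CV = 29.3698%


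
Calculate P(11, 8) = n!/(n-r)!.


P(11,8) = 11!/3!
= 39916800/6
= 6652800

P(11,8) = 6652800


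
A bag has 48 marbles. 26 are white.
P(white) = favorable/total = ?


P = 26/48 = 0.5417

P = 0.5417


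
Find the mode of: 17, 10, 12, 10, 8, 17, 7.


Frequencies: 7:1, 8:1, 10:2, 12:1, 17:2
Max frequency = 2
Mode = 10, 17

Mode = 10, 17


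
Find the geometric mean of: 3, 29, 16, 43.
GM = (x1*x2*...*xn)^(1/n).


Product = 3 × 29 × 16 × 43 = 59856
GM = 59856^(1/4) = 15.6414

GM = 15.6414


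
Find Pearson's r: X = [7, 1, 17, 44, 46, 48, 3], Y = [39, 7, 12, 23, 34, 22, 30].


Mean X = 23.7143, Mean Y = 23.8571
SD X = 19.883333, SD Y = 10.682811
Cov = 35.102041
r = 35.102041/(19.883333*10.682811) = 0.1653

r = 0.1653


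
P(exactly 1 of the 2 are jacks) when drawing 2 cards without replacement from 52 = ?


Hypergeometric: P(X=1) = C(4,1)·C(48,1) / C(52,2)
= 4 × 48 / 1326
= 192/1326 = 0.1448

P = 0.1448


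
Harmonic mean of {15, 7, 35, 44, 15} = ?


Sum of reciprocals = 1/15 + 1/7 + 1/35 + 1/44 + 1/15 = 0.327489
HM = 5/0.327489 = 15.2677

HM = 15.2677


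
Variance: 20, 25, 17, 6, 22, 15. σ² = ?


Mean = 17.5000
Squared deviations: 6.2500, 56.2500, 0.2500, 132.2500, 20.2500, 6.2500
Sum = 221.5000
Variance = 221.5000/6 = 36.9167

Variance = 36.9167


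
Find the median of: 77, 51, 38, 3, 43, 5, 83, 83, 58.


Sorted: 3, 5, 38, 43, 51, 58, 77, 83, 83
n = 9 (odd)
Middle value = 51

Median = 51


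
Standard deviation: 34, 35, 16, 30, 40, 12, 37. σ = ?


Mean = 29.1429
Variance = 100.6939
SD = sqrt(100.6939) = 10.0346

SD = 10.0346


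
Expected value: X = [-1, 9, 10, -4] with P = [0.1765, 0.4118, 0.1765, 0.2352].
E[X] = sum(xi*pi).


E[X] = -1*0.1765 + 9*0.4118 + 10*0.1765 - 4*0.2352
= -0.1765 + 3.7062 + 1.7650 - 0.9408
= 4.3539

E[X] = 4.3539


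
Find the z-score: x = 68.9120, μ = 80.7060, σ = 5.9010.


z = (68.9120 - 80.7060)/5.9010
= -11.7940/5.9010
= -1.9986

z = -1.9986


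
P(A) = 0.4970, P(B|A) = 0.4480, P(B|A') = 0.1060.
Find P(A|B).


P(B) = P(B|A)*P(A) + P(B|A')*P(A')
= 0.4480*0.4970 + 0.1060*0.5030
= 0.222656 + 0.053318 = 0.275974
P(A|B) = 0.222656/0.275974 = 0.8068

P(A|B) = 0.8068


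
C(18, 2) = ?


C(18,2) = 18!/(2! × 16!)
= 6402373705728000/(2 × 20922789888000)
= 153

C(18,2) = 153


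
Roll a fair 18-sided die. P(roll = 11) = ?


Favorable outcomes (roll = 11): 1
Total outcomes = 18
P = 1/18 = 0.0556

P = 0.0556


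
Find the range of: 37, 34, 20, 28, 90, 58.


Max = 90, Min = 20
Range = 90 - 20 = 70

Range = 70


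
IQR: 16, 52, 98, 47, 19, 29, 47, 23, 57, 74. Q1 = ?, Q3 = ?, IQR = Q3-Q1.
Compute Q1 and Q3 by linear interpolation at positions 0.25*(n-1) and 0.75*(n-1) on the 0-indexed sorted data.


Sorted: 16, 19, 23, 29, 47, 47, 52, 57, 74, 98
Q1 (25th %ile) = 24.5000
Q3 (75th %ile) = 55.7500
IQR = 55.7500 - 24.5000 = 31.2500

IQR = 31.2500


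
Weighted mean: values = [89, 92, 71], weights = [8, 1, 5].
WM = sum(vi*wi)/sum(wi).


Numerator = 89*8 + 92*1 + 71*5 = 1159
Denominator = 8 + 1 + 5 = 14
WM = 1159/14 = 82.7857

WM = 82.7857


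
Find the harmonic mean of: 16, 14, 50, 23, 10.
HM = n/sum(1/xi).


Sum of reciprocals = 1/16 + 1/14 + 1/50 + 1/23 + 1/10 = 0.297407
HM = 5/0.297407 = 16.8120

HM = 16.8120


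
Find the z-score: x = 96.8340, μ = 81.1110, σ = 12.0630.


z = (96.8340 - 81.1110)/12.0630
= 15.7230/12.0630
= 1.3034

z = 1.3034


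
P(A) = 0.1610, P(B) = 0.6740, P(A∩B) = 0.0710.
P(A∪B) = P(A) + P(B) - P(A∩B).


P(A∪B) = 0.1610 + 0.6740 - 0.0710
= 0.8350 - 0.0710
= 0.7640

P(A∪B) = 0.7640


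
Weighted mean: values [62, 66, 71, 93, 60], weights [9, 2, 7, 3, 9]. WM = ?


Numerator = 62*9 + 66*2 + 71*7 + 93*3 + 60*9 = 2006
Denominator = 9 + 2 + 7 + 3 + 9 = 30
WM = 2006/30 = 66.8667

WM = 66.8667


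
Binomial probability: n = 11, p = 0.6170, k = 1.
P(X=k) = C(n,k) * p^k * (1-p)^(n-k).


C(11,1) = 11
p^1 = 0.617000
(1-p)^10 = 6.791845e-05
P = 11 * 0.617000 * 6.791845e-05 = 0.0005

P(X=1) = 0.0005


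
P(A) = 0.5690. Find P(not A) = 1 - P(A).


P(not A) = 1 - 0.5690 = 0.4310

P(not A) = 0.4310


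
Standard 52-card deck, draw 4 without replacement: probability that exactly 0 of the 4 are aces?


Hypergeometric: P(X=0) = C(4,0)·C(48,4) / C(52,4)
= 1 × 194580 / 270725
= 194580/270725 = 0.7187

P = 0.7187


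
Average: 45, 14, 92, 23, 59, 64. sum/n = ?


Sum = 45 + 14 + 92 + 23 + 59 + 64 = 297
n = 6
Mean = 297/6 = 49.5000

Mean = 49.5000


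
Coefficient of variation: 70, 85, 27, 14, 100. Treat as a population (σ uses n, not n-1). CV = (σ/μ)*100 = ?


Mean = 59.2000
SD = 33.2470
CV = (33.2470/59.2000)*100 = 56.1604%

CV = 56.1604%


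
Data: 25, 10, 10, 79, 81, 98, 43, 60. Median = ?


Sorted: 10, 10, 25, 43, 60, 79, 81, 98
n = 8 (even)
Middle values: 43 and 60
Median = (43+60)/2 = 51.5000

Median = 51.5000


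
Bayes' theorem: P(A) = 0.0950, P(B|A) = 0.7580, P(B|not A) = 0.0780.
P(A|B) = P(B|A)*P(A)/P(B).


P(B) = P(B|A)*P(A) + P(B|A')*P(A')
= 0.7580*0.0950 + 0.0780*0.9050
= 0.072010 + 0.070590 = 0.142600
P(A|B) = 0.072010/0.142600 = 0.5050

P(A|B) = 0.5050


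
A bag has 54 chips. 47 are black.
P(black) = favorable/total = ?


P = 47/54 = 0.8704

P = 0.8704


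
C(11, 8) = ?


C(11,8) = 11!/(8! × 3!)
= 39916800/(40320 × 6)
= 165

C(11,8) = 165


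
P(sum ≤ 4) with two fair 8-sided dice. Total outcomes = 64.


Total outcomes = 8×8 = 64
Favorable (sum ≤ 4): 6
P = 6/64 = 0.0938

P = 0.0938


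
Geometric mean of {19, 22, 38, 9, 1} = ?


Product = 19 × 22 × 38 × 9 × 1 = 142956
GM = 142956^(1/5) = 10.7409

GM = 10.7409


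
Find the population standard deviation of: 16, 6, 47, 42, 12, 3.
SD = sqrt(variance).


Mean = 21.0000
Variance = 295.3333
SD = sqrt(295.3333) = 17.1853

SD = 17.1853


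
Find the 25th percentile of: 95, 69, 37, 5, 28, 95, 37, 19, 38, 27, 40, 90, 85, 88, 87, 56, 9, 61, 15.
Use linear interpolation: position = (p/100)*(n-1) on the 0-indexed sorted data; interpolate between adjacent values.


Sorted: 5, 9, 15, 19, 27, 28, 37, 37, 38, 40, 56, 61, 69, 85, 87, 88, 90, 95, 95
n = 19
Index = 25/100 * 18 = 4.5000
Lower = data[4] = 27, Upper = data[5] = 28
P25 = 27 + 0.5000*(1) = 27.5000

P25 = 27.5000


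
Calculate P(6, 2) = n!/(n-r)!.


P(6,2) = 6!/4!
= 720/24
= 30

P(6,2) = 30


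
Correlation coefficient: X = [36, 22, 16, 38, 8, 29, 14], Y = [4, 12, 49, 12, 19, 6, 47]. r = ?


Mean X = 23.2857, Mean Y = 21.2857
SD X = 10.592643, SD Y = 17.482353
Cov = -119.653061
r = -119.653061/(10.592643*17.482353) = -0.6461

r = -0.6461


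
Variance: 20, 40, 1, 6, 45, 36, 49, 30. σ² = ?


Mean = 28.3750
Squared deviations: 70.1406, 135.1406, 749.3906, 500.6406, 276.3906, 58.1406, 425.3906, 2.6406
Sum = 2217.8750
Variance = 2217.8750/8 = 277.2344

Variance = 277.2344


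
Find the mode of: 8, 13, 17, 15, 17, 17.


Frequencies: 8:1, 13:1, 15:1, 17:3
Max frequency = 3
Mode = 17

Mode = 17


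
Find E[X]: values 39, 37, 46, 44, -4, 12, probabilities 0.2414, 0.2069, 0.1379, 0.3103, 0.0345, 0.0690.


E[X] = 39*0.2414 + 37*0.2069 + 46*0.1379 + 44*0.3103 - 4*0.0345 + 12*0.0690
= 9.4146 + 7.6553 + 6.3434 + 13.6532 - 0.1380 + 0.8280
= 37.7565

E[X] = 37.7565


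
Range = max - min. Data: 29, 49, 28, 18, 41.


Max = 49, Min = 18
Range = 49 - 18 = 31

Range = 31


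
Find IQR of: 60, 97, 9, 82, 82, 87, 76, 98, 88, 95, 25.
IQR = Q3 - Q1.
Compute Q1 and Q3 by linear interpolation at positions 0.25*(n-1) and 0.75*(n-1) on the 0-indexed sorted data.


Sorted: 9, 25, 60, 76, 82, 82, 87, 88, 95, 97, 98
Q1 (25th %ile) = 68.0000
Q3 (75th %ile) = 91.5000
IQR = 91.5000 - 68.0000 = 23.5000

IQR = 23.5000


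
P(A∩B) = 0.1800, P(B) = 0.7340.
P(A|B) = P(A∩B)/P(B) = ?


P(A|B) = 0.1800/0.7340 = 0.2452

P(A|B) = 0.2452


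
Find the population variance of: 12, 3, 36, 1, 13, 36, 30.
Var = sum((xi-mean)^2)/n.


Mean = 18.7143
Squared deviations: 45.0816, 246.9388, 298.7959, 313.7959, 32.6531, 298.7959, 127.3673
Sum = 1363.4286
Variance = 1363.4286/7 = 194.7755

Variance = 194.7755


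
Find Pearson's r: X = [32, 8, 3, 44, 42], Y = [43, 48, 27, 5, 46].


Mean X = 25.8000, Mean Y = 33.8000
SD X = 17.139428, SD Y = 16.191356
Cov = -73.440000
r = -73.440000/(17.139428*16.191356) = -0.2646

r = -0.2646


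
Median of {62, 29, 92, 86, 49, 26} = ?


Sorted: 26, 29, 49, 62, 86, 92
n = 6 (even)
Middle values: 49 and 62
Median = (49+62)/2 = 55.5000

Median = 55.5000


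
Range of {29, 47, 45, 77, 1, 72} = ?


Max = 77, Min = 1
Range = 77 - 1 = 76

Range = 76


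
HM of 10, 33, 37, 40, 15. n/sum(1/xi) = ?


Sum of reciprocals = 1/10 + 1/33 + 1/37 + 1/40 + 1/15 = 0.248997
HM = 5/0.248997 = 20.0806

HM = 20.0806


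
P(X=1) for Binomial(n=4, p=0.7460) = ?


C(4,1) = 4
p^1 = 0.746000
(1-p)^3 = 0.016387
P = 4 * 0.746000 * 0.016387 = 0.0489

P(X=1) = 0.0489


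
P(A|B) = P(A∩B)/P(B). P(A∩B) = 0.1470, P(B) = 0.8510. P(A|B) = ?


P(A|B) = 0.1470/0.8510 = 0.1727

P(A|B) = 0.1727


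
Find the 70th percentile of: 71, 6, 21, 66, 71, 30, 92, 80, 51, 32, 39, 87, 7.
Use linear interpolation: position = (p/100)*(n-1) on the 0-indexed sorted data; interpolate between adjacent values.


Sorted: 6, 7, 21, 30, 32, 39, 51, 66, 71, 71, 80, 87, 92
n = 13
Index = 70/100 * 12 = 8.4000
Lower = data[8] = 71, Upper = data[9] = 71
P70 = 71 + 0.4000*(0) = 71.0000

P70 = 71.0000


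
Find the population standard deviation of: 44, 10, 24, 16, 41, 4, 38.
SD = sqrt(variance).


Mean = 25.2857
Variance = 219.0612
SD = sqrt(219.0612) = 14.8007

SD = 14.8007


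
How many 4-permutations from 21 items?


P(21,4) = 21!/17!
= 51090942171709440000/355687428096000
= 143640

P(21,4) = 143640


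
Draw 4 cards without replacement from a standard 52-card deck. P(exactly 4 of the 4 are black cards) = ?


Hypergeometric: P(X=4) = C(26,4)·C(26,0) / C(52,4)
= 14950 × 1 / 270725
= 14950/270725 = 0.0552

P = 0.0552


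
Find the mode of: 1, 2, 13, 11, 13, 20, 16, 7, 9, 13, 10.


Frequencies: 1:1, 2:1, 7:1, 9:1, 10:1, 11:1, 13:3, 16:1, 20:1
Max frequency = 3
Mode = 13

Mode = 13


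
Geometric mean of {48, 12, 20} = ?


Product = 48 × 12 × 20 = 11520
GM = 11520^(1/3) = 22.5849

GM = 22.5849


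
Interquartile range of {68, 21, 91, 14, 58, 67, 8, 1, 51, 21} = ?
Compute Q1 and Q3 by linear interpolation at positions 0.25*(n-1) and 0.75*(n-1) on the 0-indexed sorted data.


Sorted: 1, 8, 14, 21, 21, 51, 58, 67, 68, 91
Q1 (25th %ile) = 15.7500
Q3 (75th %ile) = 64.7500
IQR = 64.7500 - 15.7500 = 49.0000

IQR = 49.0000


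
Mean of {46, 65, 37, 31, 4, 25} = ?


Sum = 46 + 65 + 37 + 31 + 4 + 25 = 208
n = 6
Mean = 208/6 = 34.6667

Mean = 34.6667


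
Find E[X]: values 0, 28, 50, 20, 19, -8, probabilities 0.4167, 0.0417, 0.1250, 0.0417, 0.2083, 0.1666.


E[X] = 0*0.4167 + 28*0.0417 + 50*0.1250 + 20*0.0417 + 19*0.2083 - 8*0.1666
= 0 + 1.1676 + 6.2500 + 0.8340 + 3.9577 - 1.3328
= 10.8765

E[X] = 10.8765


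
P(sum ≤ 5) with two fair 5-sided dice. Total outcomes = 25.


Total outcomes = 5×5 = 25
Favorable (sum ≤ 5): 10
P = 10/25 = 0.4000

P = 0.4000


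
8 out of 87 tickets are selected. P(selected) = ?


P = 8/87 = 0.0920

P = 0.0920


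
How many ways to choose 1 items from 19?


C(19,1) = 19!/(1! × 18!)
= 121645100408832000/(1 × 6402373705728000)
= 19

C(19,1) = 19


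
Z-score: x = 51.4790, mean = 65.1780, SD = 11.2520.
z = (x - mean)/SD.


z = (51.4790 - 65.1780)/11.2520
= -13.6990/11.2520
= -1.2175

z = -1.2175


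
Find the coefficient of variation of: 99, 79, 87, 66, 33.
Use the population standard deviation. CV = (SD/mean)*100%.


Mean = 72.8000
SD = 22.6133
CV = (22.6133/72.8000)*100 = 31.0622%

CV = 31.0622%


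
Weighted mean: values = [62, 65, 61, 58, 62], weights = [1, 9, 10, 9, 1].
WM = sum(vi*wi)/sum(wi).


Numerator = 62*1 + 65*9 + 61*10 + 58*9 + 62*1 = 1841
Denominator = 1 + 9 + 10 + 9 + 1 = 30
WM = 1841/30 = 61.3667

WM = 61.3667


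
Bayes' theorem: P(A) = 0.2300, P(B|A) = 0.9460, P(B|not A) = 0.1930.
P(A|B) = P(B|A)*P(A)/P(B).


P(B) = P(B|A)*P(A) + P(B|A')*P(A')
= 0.9460*0.2300 + 0.1930*0.7700
= 0.217580 + 0.148610 = 0.366190
P(A|B) = 0.217580/0.366190 = 0.5942

P(A|B) = 0.5942


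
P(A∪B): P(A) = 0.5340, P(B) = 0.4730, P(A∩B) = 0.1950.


P(A∪B) = 0.5340 + 0.4730 - 0.1950
= 1.0070 - 0.1950
= 0.8120

P(A∪B) = 0.8120


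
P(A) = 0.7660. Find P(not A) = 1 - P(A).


P(not A) = 1 - 0.7660 = 0.2340

P(not A) = 0.2340


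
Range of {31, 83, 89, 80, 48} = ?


Max = 89, Min = 31
Range = 89 - 31 = 58

Range = 58


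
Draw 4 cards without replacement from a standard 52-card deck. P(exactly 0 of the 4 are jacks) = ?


Hypergeometric: P(X=0) = C(4,0)·C(48,4) / C(52,4)
= 1 × 194580 / 270725
= 194580/270725 = 0.7187

P = 0.7187


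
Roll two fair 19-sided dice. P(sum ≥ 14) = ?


Total outcomes = 19×19 = 361
Favorable (sum ≥ 14): 283
P = 283/361 = 0.7839

P = 0.7839


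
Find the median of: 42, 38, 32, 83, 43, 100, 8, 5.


Sorted: 5, 8, 32, 38, 42, 43, 83, 100
n = 8 (even)
Middle values: 38 and 42
Median = (38+42)/2 = 40.0000

Median = 40.0000


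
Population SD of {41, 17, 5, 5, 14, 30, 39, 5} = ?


Mean = 19.5000
Variance = 202.5000
SD = sqrt(202.5000) = 14.2302

SD = 14.2302


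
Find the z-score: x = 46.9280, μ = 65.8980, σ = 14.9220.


z = (46.9280 - 65.8980)/14.9220
= -18.9700/14.9220
= -1.2713

z = -1.2713


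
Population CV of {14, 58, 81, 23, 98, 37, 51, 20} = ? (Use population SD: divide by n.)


Mean = 47.7500
SD = 28.2478
CV = (28.2478/47.7500)*100 = 59.1577%

CV = 59.1577%


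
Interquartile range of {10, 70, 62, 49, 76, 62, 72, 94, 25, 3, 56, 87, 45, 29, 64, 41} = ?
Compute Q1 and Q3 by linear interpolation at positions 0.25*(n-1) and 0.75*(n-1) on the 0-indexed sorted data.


Sorted: 3, 10, 25, 29, 41, 45, 49, 56, 62, 62, 64, 70, 72, 76, 87, 94
Q1 (25th %ile) = 38.0000
Q3 (75th %ile) = 70.5000
IQR = 70.5000 - 38.0000 = 32.5000

IQR = 32.5000


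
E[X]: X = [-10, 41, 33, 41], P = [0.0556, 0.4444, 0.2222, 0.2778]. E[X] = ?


E[X] = -10*0.0556 + 41*0.4444 + 33*0.2222 + 41*0.2778
= -0.5560 + 18.2204 + 7.3326 + 11.3898
= 36.3868

E[X] = 36.3868


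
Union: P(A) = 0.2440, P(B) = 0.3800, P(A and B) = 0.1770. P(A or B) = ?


P(A∪B) = 0.2440 + 0.3800 - 0.1770
= 0.6240 - 0.1770
= 0.4470

P(A∪B) = 0.4470


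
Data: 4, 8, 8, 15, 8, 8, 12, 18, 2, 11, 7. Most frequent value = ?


Frequencies: 2:1, 4:1, 7:1, 8:4, 11:1, 12:1, 15:1, 18:1
Max frequency = 4
Mode = 8

Mode = 8


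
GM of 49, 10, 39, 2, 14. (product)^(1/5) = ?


Product = 49 × 10 × 39 × 2 × 14 = 535080
GM = 535080^(1/5) = 13.9857

GM = 13.9857


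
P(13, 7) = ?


P(13,7) = 13!/6!
= 6227020800/720
= 8648640

P(13,7) = 8648640


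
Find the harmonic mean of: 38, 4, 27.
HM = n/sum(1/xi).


Sum of reciprocals = 1/38 + 1/4 + 1/27 = 0.313353
HM = 3/0.313353 = 9.5739

HM = 9.5739


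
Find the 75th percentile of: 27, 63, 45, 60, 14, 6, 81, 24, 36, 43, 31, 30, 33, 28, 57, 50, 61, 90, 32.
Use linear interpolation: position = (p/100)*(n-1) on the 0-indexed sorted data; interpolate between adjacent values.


Sorted: 6, 14, 24, 27, 28, 30, 31, 32, 33, 36, 43, 45, 50, 57, 60, 61, 63, 81, 90
n = 19
Index = 75/100 * 18 = 13.5000
Lower = data[13] = 57, Upper = data[14] = 60
P75 = 57 + 0.5000*(3) = 58.5000

P75 = 58.5000


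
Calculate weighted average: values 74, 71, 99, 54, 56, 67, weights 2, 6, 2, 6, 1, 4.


Numerator = 74*2 + 71*6 + 99*2 + 54*6 + 56*1 + 67*4 = 1420
Denominator = 2 + 6 + 2 + 6 + 1 + 4 = 21
WM = 1420/21 = 67.6190

WM = 67.6190


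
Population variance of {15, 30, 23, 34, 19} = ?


Mean = 24.2000
Squared deviations: 84.6400, 33.6400, 1.4400, 96.0400, 27.0400
Sum = 242.8000
Variance = 242.8000/5 = 48.5600

Variance = 48.5600


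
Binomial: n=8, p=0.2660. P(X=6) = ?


C(8,6) = 28
p^6 = 0.000354
(1-p)^2 = 0.538756
P = 28 * 0.000354 * 0.538756 = 0.0053

P(X=6) = 0.0053


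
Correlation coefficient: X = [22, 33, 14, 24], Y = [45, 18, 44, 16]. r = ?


Mean X = 23.2500, Mean Y = 30.7500
SD X = 6.759253, SD Y = 13.772709
Cov = -68.937500
r = -68.937500/(6.759253*13.772709) = -0.7405

r = -0.7405


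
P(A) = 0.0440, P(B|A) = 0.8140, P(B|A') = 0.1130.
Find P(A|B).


P(B) = P(B|A)*P(A) + P(B|A')*P(A')
= 0.8140*0.0440 + 0.1130*0.9560
= 0.035816 + 0.108028 = 0.143844
P(A|B) = 0.035816/0.143844 = 0.2490

P(A|B) = 0.2490


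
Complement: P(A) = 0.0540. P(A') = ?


P(not A) = 1 - 0.0540 = 0.9460

P(not A) = 0.9460


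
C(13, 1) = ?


C(13,1) = 13!/(1! × 12!)
= 6227020800/(1 × 479001600)
= 13

C(13,1) = 13


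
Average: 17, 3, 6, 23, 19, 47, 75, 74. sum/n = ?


Sum = 17 + 3 + 6 + 23 + 19 + 47 + 75 + 74 = 264
n = 8
Mean = 264/8 = 33.0000

Mean = 33.0000


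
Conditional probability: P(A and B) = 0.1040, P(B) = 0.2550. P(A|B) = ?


P(A|B) = 0.1040/0.2550 = 0.4078

P(A|B) = 0.4078


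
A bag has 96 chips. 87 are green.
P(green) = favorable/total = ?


P = 87/96 = 0.9062

P = 0.9062


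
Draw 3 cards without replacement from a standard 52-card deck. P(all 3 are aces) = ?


P(all aces) = (4/52) × (3/51) × (2/50)
= 0.0002

P = 0.0002


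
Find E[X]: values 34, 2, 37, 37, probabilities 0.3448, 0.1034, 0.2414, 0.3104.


E[X] = 34*0.3448 + 2*0.1034 + 37*0.2414 + 37*0.3104
= 11.7232 + 0.2068 + 8.9318 + 11.4848
= 32.3466

E[X] = 32.3466


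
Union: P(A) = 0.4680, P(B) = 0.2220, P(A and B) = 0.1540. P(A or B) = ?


P(A∪B) = 0.4680 + 0.2220 - 0.1540
= 0.6900 - 0.1540
= 0.5360

P(A∪B) = 0.5360


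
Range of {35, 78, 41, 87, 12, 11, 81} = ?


Max = 87, Min = 11
Range = 87 - 11 = 76

Range = 76


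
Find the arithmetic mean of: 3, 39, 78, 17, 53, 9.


Sum = 3 + 39 + 78 + 17 + 53 + 9 = 199
n = 6
Mean = 199/6 = 33.1667

Mean = 33.1667


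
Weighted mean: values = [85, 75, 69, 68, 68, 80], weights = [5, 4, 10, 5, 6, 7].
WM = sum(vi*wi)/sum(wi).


Numerator = 85*5 + 75*4 + 69*10 + 68*5 + 68*6 + 80*7 = 2723
Denominator = 5 + 4 + 10 + 5 + 6 + 7 = 37
WM = 2723/37 = 73.5946

WM = 73.5946
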